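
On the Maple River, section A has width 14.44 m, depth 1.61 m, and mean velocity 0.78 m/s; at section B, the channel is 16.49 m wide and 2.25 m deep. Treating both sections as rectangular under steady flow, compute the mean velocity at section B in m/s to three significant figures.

Q = A₁V₁ = (14.44×1.61) × 0.78 = 18.13 m³/s
A₂ = 16.49 × 2.25 = 37.10 m²
V₂ = Q/A₂ = 18.13/37.10 = 0.4887 m/s

0.489 m/s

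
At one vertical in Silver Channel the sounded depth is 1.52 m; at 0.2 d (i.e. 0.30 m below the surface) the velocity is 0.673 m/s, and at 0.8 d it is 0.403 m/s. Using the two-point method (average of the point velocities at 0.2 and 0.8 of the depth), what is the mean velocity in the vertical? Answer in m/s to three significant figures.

0.538 m/s

v̄ = (0.673 + 0.403) / 2 = 0.5380 m/s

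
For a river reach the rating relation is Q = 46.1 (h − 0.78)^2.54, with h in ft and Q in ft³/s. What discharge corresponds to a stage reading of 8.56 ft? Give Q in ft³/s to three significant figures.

Q = 46.1 × (8.56 − 0.78)^2.54 = 46.1 × 7.78^2.54 = 8449 ft³/s

8450 ft³/s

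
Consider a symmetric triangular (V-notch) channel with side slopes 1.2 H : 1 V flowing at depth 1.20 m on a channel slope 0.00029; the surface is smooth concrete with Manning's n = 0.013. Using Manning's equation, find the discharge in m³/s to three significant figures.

A = z·y² = 1.2×1.20² = 1.728 m²
P = 2y√(1+z²) = 2×1.20×√(1+1.2²) = 3.749 m
R = A/P = 1.728/3.749 = 0.4609 m
Q = (1/n)·A·R^(2/3)·S^(1/2) = (1/0.013) × 1.728 × 0.4609^(2/3) × 0.00029^(1/2) = 1.351 m³/s

1.35 m³/s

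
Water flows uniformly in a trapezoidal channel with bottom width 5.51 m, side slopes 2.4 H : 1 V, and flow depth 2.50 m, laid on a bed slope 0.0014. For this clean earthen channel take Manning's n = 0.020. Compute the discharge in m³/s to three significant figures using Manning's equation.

72.2 m³/s

A = (b + z·y)·y = (5.51 + 2.4×2.50)×2.50 = 28.78 m²
P = b + 2y√(1+z²) = 5.51 + 2×2.50×√(1+2.4²) = 18.51 m
R = A/P = 28.78/18.51 = 1.555 m
Q = (1/n)·A·R^(2/3)·S^(1/2) = (1/0.020) × 28.78 × 1.555^(2/3) × 0.0014^(1/2) = 72.24 m³/s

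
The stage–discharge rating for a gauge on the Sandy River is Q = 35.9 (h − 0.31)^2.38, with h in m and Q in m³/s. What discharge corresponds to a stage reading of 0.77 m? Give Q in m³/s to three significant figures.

5.66 m³/s

Q = 35.9 × (0.77 − 0.31)^2.38 = 35.9 × 0.46^2.38 = 5.655 m³/s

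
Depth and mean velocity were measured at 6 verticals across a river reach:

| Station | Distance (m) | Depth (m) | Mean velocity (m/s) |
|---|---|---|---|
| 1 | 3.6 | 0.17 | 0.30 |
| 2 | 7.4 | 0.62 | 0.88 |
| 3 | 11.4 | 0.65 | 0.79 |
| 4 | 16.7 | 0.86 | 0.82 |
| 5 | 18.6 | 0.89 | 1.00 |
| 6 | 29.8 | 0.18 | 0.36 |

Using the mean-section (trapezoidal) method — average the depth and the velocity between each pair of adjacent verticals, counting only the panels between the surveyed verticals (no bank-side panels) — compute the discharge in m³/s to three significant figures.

11.8 m³/s

Panel 1-2: Δb = 3.8 m, d̄ = (0.17+0.62)/2 = 0.395, v̄ = (0.30+0.88)/2 = 0.59 → q = 3.8×0.395×0.59 = 0.8856 m³/s
Panel 2-3: Δb = 4 m, d̄ = (0.62+0.65)/2 = 0.635, v̄ = (0.88+0.79)/2 = 0.835 → q = 4×0.635×0.835 = 2.121 m³/s
Panel 3-4: Δb = 5.3 m, d̄ = (0.65+0.86)/2 = 0.755, v̄ = (0.79+0.82)/2 = 0.805 → q = 5.3×0.755×0.805 = 3.221 m³/s
Panel 4-5: Δb = 1.9 m, d̄ = (0.86+0.89)/2 = 0.875, v̄ = (0.82+1.00)/2 = 0.91 → q = 1.9×0.875×0.91 = 1.513 m³/s
Panel 5-6: Δb = 11.2 m, d̄ = (0.89+0.18)/2 = 0.535, v̄ = (1.00+0.36)/2 = 0.68 → q = 11.2×0.535×0.68 = 4.075 m³/s
Q = Σ q = 11.82 m³/s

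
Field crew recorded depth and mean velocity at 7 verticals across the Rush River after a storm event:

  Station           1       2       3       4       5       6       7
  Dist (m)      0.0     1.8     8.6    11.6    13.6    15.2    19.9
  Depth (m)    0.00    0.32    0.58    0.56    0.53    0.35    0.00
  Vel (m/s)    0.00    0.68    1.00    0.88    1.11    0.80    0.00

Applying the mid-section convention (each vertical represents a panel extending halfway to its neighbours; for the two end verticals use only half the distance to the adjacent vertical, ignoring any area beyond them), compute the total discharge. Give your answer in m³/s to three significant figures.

w_2 = (8.6 − 0.0)/2 = 4.3 m; q_2 = 0.68 × 0.32 × 4.3 = 0.9357 m³/s
w_3 = (11.6 − 1.8)/2 = 4.9 m; q_3 = 1.00 × 0.58 × 4.9 = 2.842 m³/s
w_4 = (13.6 − 8.6)/2 = 2.5 m; q_4 = 0.88 × 0.56 × 2.5 = 1.232 m³/s
w_5 = (15.2 − 11.6)/2 = 1.8 m; q_5 = 1.11 × 0.53 × 1.8 = 1.059 m³/s
w_6 = (19.9 − 13.6)/2 = 3.15 m; q_6 = 0.80 × 0.35 × 3.15 = 0.8820 m³/s
Stations 1, 7 contribute zero (depth or velocity is 0).
Q = Σ qᵢ = 6.951 m³/s

6.95 m³/s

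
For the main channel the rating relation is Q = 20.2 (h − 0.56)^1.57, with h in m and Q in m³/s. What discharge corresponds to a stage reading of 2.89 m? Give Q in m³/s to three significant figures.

76.2 m³/s

Q = 20.2 × (2.89 − 0.56)^1.57 = 20.2 × 2.33^1.57 = 76.23 m³/s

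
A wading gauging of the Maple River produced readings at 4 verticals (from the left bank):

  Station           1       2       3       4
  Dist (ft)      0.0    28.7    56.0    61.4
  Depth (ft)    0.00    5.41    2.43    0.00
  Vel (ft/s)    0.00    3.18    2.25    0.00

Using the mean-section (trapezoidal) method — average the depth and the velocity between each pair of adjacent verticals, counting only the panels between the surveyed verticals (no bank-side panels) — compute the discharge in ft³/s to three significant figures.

421 ft³/s

Panel 1-2: Δb = 28.7 ft, d̄ = (0.00+5.41)/2 = 2.705, v̄ = (0.00+3.18)/2 = 1.59 → q = 28.7×2.705×1.59 = 123.4 ft³/s
Panel 2-3: Δb = 27.3 ft, d̄ = (5.41+2.43)/2 = 3.92, v̄ = (3.18+2.25)/2 = 2.715 → q = 27.3×3.92×2.715 = 290.5 ft³/s
Panel 3-4: Δb = 5.4 ft, d̄ = (2.43+0.00)/2 = 1.215, v̄ = (2.25+0.00)/2 = 1.125 → q = 5.4×1.215×1.125 = 7.381 ft³/s
Q = Σ q = 421.4 ft³/s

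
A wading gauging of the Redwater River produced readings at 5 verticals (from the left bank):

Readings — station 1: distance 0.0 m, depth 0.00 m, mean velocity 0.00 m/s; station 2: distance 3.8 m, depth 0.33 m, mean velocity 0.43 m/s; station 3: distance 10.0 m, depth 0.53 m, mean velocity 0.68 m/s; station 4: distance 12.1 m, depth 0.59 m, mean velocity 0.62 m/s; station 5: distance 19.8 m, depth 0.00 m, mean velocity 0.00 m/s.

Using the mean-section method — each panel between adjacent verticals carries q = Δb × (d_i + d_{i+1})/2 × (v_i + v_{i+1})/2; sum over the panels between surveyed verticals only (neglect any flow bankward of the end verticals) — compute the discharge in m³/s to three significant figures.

Panel 1-2: Δb = 3.8 m, d̄ = (0.00+0.33)/2 = 0.165, v̄ = (0.00+0.43)/2 = 0.215 → q = 3.8×0.165×0.215 = 0.1348 m³/s
Panel 2-3: Δb = 6.2 m, d̄ = (0.33+0.53)/2 = 0.43, v̄ = (0.43+0.68)/2 = 0.555 → q = 6.2×0.43×0.555 = 1.480 m³/s
Panel 3-4: Δb = 2.1 m, d̄ = (0.53+0.59)/2 = 0.56, v̄ = (0.68+0.62)/2 = 0.65 → q = 2.1×0.56×0.65 = 0.7644 m³/s
Panel 4-5: Δb = 7.7 m, d̄ = (0.59+0.00)/2 = 0.295, v̄ = (0.62+0.00)/2 = 0.31 → q = 7.7×0.295×0.31 = 0.7042 m³/s
Q = Σ q = 3.083 m³/s

3.08 m³/s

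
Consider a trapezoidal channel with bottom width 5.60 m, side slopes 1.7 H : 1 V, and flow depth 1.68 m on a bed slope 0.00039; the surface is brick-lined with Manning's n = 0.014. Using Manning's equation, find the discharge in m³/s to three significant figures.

A = (b + z·y)·y = (5.60 + 1.7×1.68)×1.68 = 14.21 m²
P = b + 2y√(1+z²) = 5.60 + 2×1.68×√(1+1.7²) = 12.23 m
R = A/P = 14.21/12.23 = 1.162 m
Q = (1/n)·A·R^(2/3)·S^(1/2) = (1/0.014) × 14.21 × 1.162^(2/3) × 0.00039^(1/2) = 22.15 m³/s

22.1 m³/s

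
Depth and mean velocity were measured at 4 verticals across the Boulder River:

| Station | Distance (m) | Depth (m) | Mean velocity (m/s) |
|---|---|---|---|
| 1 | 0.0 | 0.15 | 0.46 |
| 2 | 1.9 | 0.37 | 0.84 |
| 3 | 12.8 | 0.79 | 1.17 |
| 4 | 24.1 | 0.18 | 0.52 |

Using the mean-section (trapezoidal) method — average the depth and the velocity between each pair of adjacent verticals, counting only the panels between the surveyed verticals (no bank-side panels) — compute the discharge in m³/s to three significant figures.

Panel 1-2: Δb = 1.9 m, d̄ = (0.15+0.37)/2 = 0.26, v̄ = (0.46+0.84)/2 = 0.65 → q = 1.9×0.26×0.65 = 0.3211 m³/s
Panel 2-3: Δb = 10.9 m, d̄ = (0.37+0.79)/2 = 0.58, v̄ = (0.84+1.17)/2 = 1.005 → q = 10.9×0.58×1.005 = 6.354 m³/s
Panel 3-4: Δb = 11.3 m, d̄ = (0.79+0.18)/2 = 0.485, v̄ = (1.17+0.52)/2 = 0.845 → q = 11.3×0.485×0.845 = 4.631 m³/s
Q = Σ q = 11.31 m³/s

11.3 m³/s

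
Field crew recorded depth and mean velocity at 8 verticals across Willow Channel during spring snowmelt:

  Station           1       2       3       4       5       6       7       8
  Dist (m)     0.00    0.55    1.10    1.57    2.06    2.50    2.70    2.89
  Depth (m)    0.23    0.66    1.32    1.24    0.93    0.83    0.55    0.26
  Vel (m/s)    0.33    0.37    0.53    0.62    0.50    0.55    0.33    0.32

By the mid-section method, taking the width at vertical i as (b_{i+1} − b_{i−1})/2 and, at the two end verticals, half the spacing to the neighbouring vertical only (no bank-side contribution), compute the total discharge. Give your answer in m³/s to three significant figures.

1.29 m³/s

w_1 = (0.55 − 0.00)/2 = 0.275 m; q_1 = 0.33 × 0.23 × 0.275 = 0.02087 m³/s
w_2 = (1.10 − 0.00)/2 = 0.55 m; q_2 = 0.37 × 0.66 × 0.55 = 0.1343 m³/s
w_3 = (1.57 − 0.55)/2 = 0.51 m; q_3 = 0.53 × 1.32 × 0.51 = 0.3568 m³/s
w_4 = (2.06 − 1.10)/2 = 0.48 m; q_4 = 0.62 × 1.24 × 0.48 = 0.3690 m³/s
w_5 = (2.50 − 1.57)/2 = 0.465 m; q_5 = 0.50 × 0.93 × 0.465 = 0.2162 m³/s
w_6 = (2.70 − 2.06)/2 = 0.32 m; q_6 = 0.55 × 0.83 × 0.32 = 0.1461 m³/s
w_7 = (2.89 − 2.50)/2 = 0.195 m; q_7 = 0.33 × 0.55 × 0.195 = 0.03539 m³/s
w_8 = (2.89 − 2.70)/2 = 0.095 m; q_8 = 0.32 × 0.26 × 0.095 = 0.007904 m³/s
Q = Σ qᵢ = 1.287 m³/s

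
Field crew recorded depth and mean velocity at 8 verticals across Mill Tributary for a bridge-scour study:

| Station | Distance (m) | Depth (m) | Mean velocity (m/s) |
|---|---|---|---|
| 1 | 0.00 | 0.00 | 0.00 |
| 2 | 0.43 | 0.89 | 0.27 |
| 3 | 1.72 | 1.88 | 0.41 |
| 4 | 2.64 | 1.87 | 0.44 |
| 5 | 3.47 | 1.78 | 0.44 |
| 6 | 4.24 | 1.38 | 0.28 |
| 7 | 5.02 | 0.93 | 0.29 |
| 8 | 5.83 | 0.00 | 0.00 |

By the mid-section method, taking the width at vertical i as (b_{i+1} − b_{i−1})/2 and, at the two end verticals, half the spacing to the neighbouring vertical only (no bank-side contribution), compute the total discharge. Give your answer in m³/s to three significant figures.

w_2 = (1.72 − 0.00)/2 = 0.86 m; q_2 = 0.27 × 0.89 × 0.86 = 0.2067 m³/s
w_3 = (2.64 − 0.43)/2 = 1.105 m; q_3 = 0.41 × 1.88 × 1.105 = 0.8517 m³/s
w_4 = (3.47 − 1.72)/2 = 0.875 m; q_4 = 0.44 × 1.87 × 0.875 = 0.7200 m³/s
w_5 = (4.24 − 2.64)/2 = 0.8 m; q_5 = 0.44 × 1.78 × 0.8 = 0.6266 m³/s
w_6 = (5.02 − 3.47)/2 = 0.775 m; q_6 = 0.28 × 1.38 × 0.775 = 0.2995 m³/s
w_7 = (5.83 − 4.24)/2 = 0.795 m; q_7 = 0.29 × 0.93 × 0.795 = 0.2144 m³/s
Stations 1, 8 contribute zero (depth or velocity is 0).
Q = Σ qᵢ = 2.919 m³/s

2.92 m³/s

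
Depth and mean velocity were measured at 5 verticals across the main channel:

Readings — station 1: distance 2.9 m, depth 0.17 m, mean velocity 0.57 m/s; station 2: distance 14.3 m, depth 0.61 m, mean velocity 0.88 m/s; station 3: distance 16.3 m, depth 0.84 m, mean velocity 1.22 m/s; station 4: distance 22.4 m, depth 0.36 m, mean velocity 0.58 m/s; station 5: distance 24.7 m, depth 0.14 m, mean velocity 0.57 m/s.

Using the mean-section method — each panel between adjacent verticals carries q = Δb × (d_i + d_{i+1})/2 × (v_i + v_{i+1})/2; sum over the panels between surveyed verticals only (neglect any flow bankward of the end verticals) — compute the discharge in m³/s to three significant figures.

8.37 m³/s

Panel 1-2: Δb = 11.4 m, d̄ = (0.17+0.61)/2 = 0.39, v̄ = (0.57+0.88)/2 = 0.725 → q = 11.4×0.39×0.725 = 3.223 m³/s
Panel 2-3: Δb = 2 m, d̄ = (0.61+0.84)/2 = 0.725, v̄ = (0.88+1.22)/2 = 1.05 → q = 2×0.725×1.05 = 1.523 m³/s
Panel 3-4: Δb = 6.1 m, d̄ = (0.84+0.36)/2 = 0.6, v̄ = (1.22+0.58)/2 = 0.9 → q = 6.1×0.6×0.9 = 3.294 m³/s
Panel 4-5: Δb = 2.3 m, d̄ = (0.36+0.14)/2 = 0.25, v̄ = (0.58+0.57)/2 = 0.575 → q = 2.3×0.25×0.575 = 0.3306 m³/s
Q = Σ q = 8.370 m³/s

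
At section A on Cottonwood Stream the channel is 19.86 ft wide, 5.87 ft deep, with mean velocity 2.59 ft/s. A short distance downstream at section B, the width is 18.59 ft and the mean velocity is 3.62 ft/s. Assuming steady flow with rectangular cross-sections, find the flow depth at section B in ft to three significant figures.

4.49 ft

Q = A₁V₁ = (19.86×5.87) × 2.59 = 301.9 ft³/s
d₂ = Q/(b₂ V₂) = 301.9/(18.59×3.62) = 4.487 ft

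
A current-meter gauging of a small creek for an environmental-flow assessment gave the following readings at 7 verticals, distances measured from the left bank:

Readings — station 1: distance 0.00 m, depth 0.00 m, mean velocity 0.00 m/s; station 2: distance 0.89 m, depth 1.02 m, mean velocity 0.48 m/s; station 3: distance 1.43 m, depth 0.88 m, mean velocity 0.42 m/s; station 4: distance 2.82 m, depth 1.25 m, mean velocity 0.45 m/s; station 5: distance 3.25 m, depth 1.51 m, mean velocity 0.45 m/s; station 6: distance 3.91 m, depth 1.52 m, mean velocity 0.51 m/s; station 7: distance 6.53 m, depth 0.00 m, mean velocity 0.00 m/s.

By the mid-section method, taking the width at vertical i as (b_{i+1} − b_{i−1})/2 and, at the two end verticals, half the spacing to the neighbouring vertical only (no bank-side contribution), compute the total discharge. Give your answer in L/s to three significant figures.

w_2 = (1.43 − 0.00)/2 = 0.715 m; q_2 = 0.48 × 1.02 × 0.715 = 0.3501 m³/s
w_3 = (2.82 − 0.89)/2 = 0.965 m; q_3 = 0.42 × 0.88 × 0.965 = 0.3567 m³/s
w_4 = (3.25 − 1.43)/2 = 0.91 m; q_4 = 0.45 × 1.25 × 0.91 = 0.5119 m³/s
w_5 = (3.91 − 2.82)/2 = 0.545 m; q_5 = 0.45 × 1.51 × 0.545 = 0.3703 m³/s
w_6 = (6.53 − 3.25)/2 = 1.64 m; q_6 = 0.51 × 1.52 × 1.64 = 1.271 m³/s
Stations 1, 7 contribute zero (depth or velocity is 0).
Q = Σ qᵢ = 2.860 m³/s
= 2.860 × 1000 = 2860 L/s

2860 L/s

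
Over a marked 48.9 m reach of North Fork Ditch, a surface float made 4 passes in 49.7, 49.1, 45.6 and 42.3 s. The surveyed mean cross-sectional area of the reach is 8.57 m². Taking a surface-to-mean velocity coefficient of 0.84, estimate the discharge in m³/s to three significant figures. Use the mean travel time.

t̄ = (49.7 + 49.1 + 45.6 + 42.3) / 4 = 46.675 s
v_surface = L / t̄ = 48.9 / 46.675 = 1.048 m/s
v_mean = 0.84 × 1.048 = 0.8800 m/s
Q = A × v_mean = 8.57 × 0.8800 = 7.542 m³/s

7.54 m³/s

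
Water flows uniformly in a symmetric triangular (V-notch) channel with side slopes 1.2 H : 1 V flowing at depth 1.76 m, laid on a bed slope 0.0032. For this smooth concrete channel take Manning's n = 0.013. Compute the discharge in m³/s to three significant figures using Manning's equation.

A = z·y² = 1.2×1.76² = 3.717 m²
P = 2y√(1+z²) = 2×1.76×√(1+1.2²) = 5.498 m
R = A/P = 3.717/5.498 = 0.6760 m
Q = (1/n)·A·R^(2/3)·S^(1/2) = (1/0.013) × 3.717 × 0.6760^(2/3) × 0.0032^(1/2) = 12.46 m³/s

12.5 m³/s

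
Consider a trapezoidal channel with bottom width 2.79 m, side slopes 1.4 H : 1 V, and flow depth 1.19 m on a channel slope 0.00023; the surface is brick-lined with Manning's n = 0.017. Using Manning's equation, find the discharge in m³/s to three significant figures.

A = (b + z·y)·y = (2.79 + 1.4×1.19)×1.19 = 5.303 m²
P = b + 2y√(1+z²) = 2.79 + 2×1.19×√(1+1.4²) = 6.885 m
R = A/P = 5.303/6.885 = 0.7702 m
Q = (1/n)·A·R^(2/3)·S^(1/2) = (1/0.017) × 5.303 × 0.7702^(2/3) × 0.00023^(1/2) = 3.975 m³/s

3.97 m³/s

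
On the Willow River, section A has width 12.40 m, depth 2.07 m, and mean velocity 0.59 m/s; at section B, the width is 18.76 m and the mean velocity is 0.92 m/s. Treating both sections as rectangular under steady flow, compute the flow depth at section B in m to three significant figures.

0.877 m

Q = A₁V₁ = (12.40×2.07) × 0.59 = 15.14 m³/s
d₂ = Q/(b₂ V₂) = 15.14/(18.76×0.92) = 0.8775 m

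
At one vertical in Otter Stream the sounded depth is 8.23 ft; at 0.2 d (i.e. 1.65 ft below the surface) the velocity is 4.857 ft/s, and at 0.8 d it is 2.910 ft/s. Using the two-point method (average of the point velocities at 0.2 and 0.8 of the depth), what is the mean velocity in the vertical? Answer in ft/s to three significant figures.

3.88 ft/s

v̄ = (4.857 + 2.910) / 2 = 3.884 ft/s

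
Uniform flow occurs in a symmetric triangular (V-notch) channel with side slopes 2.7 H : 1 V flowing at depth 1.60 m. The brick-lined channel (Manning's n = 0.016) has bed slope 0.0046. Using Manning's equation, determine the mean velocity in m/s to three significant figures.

A = z·y² = 2.7×1.60² = 6.912 m²
P = 2y√(1+z²) = 2×1.60×√(1+2.7²) = 9.214 m
R = A/P = 6.912/9.214 = 0.7502 m
Q = (1/n)·A·R^(2/3)·S^(1/2) = (1/0.016) × 6.912 × 0.7502^(2/3) × 0.0046^(1/2) = 24.19 m³/s
V = Q/A = 24.19/6.912 = 3.500 m/s

3.50 m/s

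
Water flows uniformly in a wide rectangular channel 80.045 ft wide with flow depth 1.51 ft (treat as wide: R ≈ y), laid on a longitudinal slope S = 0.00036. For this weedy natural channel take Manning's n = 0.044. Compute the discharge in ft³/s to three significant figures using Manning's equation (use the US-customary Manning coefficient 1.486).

102 ft³/s

A = b·y = 80.045 × 1.51 = 120.9 ft²
Wide channel: R ≈ y = 1.51 ft
Q = (1.486/n)·A·R^(2/3)·S^(1/2) = (1.486/0.044) × 120.9 × 1.510^(2/3) × 0.00036^(1/2) = 101.9 ft³/s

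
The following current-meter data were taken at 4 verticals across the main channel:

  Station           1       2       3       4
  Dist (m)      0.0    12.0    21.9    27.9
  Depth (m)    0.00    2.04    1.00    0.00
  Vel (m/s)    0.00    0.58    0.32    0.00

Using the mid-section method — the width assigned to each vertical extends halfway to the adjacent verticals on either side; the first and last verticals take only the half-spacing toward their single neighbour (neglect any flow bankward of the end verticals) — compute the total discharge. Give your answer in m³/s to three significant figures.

15.5 m³/s

w_2 = (21.9 − 0.0)/2 = 10.95 m; q_2 = 0.58 × 2.04 × 10.95 = 12.96 m³/s
w_3 = (27.9 − 12.0)/2 = 7.95 m; q_3 = 0.32 × 1.00 × 7.95 = 2.544 m³/s
Stations 1, 4 contribute zero (depth or velocity is 0).
Q = Σ qᵢ = 15.50 m³/s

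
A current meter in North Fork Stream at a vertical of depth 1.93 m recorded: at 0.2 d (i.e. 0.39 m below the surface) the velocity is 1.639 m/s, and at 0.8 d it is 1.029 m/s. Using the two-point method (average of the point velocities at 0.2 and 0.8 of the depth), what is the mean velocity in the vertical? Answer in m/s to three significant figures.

1.33 m/s

v̄ = (1.639 + 1.029) / 2 = 1.334 m/s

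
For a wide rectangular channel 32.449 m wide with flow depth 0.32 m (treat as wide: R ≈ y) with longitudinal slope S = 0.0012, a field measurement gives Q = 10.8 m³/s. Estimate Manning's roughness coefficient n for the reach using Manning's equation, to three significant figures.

A = b·y = 32.449 × 0.32 = 10.38 m²
Wide channel: R ≈ y = 0.32 m
n = (1/Q)·A·R^(2/3)·S^(1/2) = (1/10.8) × 10.38 × 0.4678 × 0.03464 = 0.01558

0.0156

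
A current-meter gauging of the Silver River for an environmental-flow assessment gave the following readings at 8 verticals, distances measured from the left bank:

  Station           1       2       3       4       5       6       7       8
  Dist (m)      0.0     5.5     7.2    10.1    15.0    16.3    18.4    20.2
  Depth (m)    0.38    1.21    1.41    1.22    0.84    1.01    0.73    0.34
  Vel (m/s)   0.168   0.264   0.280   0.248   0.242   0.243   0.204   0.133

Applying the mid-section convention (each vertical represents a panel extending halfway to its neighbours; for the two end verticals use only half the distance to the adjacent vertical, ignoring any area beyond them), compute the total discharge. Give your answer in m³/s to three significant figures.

w_1 = (5.5 − 0.0)/2 = 2.75 m; q_1 = 0.168 × 0.38 × 2.75 = 0.1756 m³/s
w_2 = (7.2 − 0.0)/2 = 3.6 m; q_2 = 0.264 × 1.21 × 3.6 = 1.150 m³/s
w_3 = (10.1 − 5.5)/2 = 2.3 m; q_3 = 0.280 × 1.41 × 2.3 = 0.9080 m³/s
w_4 = (15.0 − 7.2)/2 = 3.9 m; q_4 = 0.248 × 1.22 × 3.9 = 1.180 m³/s
w_5 = (16.3 − 10.1)/2 = 3.1 m; q_5 = 0.242 × 0.84 × 3.1 = 0.6302 m³/s
w_6 = (18.4 − 15.0)/2 = 1.7 m; q_6 = 0.243 × 1.01 × 1.7 = 0.4172 m³/s
w_7 = (20.2 − 16.3)/2 = 1.95 m; q_7 = 0.204 × 0.73 × 1.95 = 0.2904 m³/s
w_8 = (20.2 − 18.4)/2 = 0.9 m; q_8 = 0.133 × 0.34 × 0.9 = 0.04070 m³/s
Q = Σ qᵢ = 4.792 m³/s

4.79 m³/s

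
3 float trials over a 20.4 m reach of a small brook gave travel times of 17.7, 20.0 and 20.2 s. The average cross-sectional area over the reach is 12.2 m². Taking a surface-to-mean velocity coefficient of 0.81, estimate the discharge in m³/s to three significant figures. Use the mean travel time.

10.4 m³/s

t̄ = (17.7 + 20.0 + 20.2) / 3 = 19.3 s
v_surface = L / t̄ = 20.4 / 19.3 = 1.057 m/s
v_mean = 0.81 × 1.057 = 0.8562 m/s
Q = A × v_mean = 12.2 × 0.8562 = 10.45 m³/s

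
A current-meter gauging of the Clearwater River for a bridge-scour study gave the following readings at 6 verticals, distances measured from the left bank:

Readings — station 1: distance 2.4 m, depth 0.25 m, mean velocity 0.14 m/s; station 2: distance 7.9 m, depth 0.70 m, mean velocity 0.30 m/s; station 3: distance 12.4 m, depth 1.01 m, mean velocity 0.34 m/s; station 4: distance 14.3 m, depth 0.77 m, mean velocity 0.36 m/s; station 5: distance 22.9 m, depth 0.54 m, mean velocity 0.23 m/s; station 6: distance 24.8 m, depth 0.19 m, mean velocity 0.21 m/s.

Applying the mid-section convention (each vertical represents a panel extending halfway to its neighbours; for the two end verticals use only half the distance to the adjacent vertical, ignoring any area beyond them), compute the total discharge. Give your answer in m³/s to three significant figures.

4.39 m³/s

w_1 = (7.9 − 2.4)/2 = 2.75 m; q_1 = 0.14 × 0.25 × 2.75 = 0.09625 m³/s
w_2 = (12.4 − 2.4)/2 = 5 m; q_2 = 0.30 × 0.70 × 5 = 1.050 m³/s
w_3 = (14.3 − 7.9)/2 = 3.2 m; q_3 = 0.34 × 1.01 × 3.2 = 1.099 m³/s
w_4 = (22.9 − 12.4)/2 = 5.25 m; q_4 = 0.36 × 0.77 × 5.25 = 1.455 m³/s
w_5 = (24.8 − 14.3)/2 = 5.25 m; q_5 = 0.23 × 0.54 × 5.25 = 0.6521 m³/s
w_6 = (24.8 − 22.9)/2 = 0.95 m; q_6 = 0.21 × 0.19 × 0.95 = 0.03791 m³/s
Q = Σ qᵢ = 4.390 m³/s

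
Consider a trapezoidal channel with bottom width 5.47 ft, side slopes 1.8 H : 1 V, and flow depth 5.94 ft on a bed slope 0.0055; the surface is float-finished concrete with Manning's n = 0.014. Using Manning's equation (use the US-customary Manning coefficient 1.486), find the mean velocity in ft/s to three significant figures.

17.1 ft/s

A = (b + z·y)·y = (5.47 + 1.8×5.94)×5.94 = 96.00 ft²
P = b + 2y√(1+z²) = 5.47 + 2×5.94×√(1+1.8²) = 29.93 ft
R = A/P = 96.00/29.93 = 3.207 ft
Q = (1.486/n)·A·R^(2/3)·S^(1/2) = (1.486/0.014) × 96.00 × 3.207^(2/3) × 0.0055^(1/2) = 1644 ft³/s
V = Q/A = 1644/96.00 = 17.12 ft/s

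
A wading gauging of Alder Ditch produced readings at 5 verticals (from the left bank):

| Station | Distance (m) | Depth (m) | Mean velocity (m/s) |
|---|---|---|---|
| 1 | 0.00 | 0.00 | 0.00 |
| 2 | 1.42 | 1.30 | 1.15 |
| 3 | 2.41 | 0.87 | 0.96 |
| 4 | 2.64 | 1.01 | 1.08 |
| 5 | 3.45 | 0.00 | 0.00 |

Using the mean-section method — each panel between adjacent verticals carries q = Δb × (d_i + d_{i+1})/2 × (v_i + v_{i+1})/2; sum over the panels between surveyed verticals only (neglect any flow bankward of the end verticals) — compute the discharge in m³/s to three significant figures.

2.11 m³/s

Panel 1-2: Δb = 1.42 m, d̄ = (0.00+1.30)/2 = 0.65, v̄ = (0.00+1.15)/2 = 0.575 → q = 1.42×0.65×0.575 = 0.5307 m³/s
Panel 2-3: Δb = 0.99 m, d̄ = (1.30+0.87)/2 = 1.085, v̄ = (1.15+0.96)/2 = 1.055 → q = 0.99×1.085×1.055 = 1.133 m³/s
Panel 3-4: Δb = 0.23 m, d̄ = (0.87+1.01)/2 = 0.94, v̄ = (0.96+1.08)/2 = 1.02 → q = 0.23×0.94×1.02 = 0.2205 m³/s
Panel 4-5: Δb = 0.81 m, d̄ = (1.01+0.00)/2 = 0.505, v̄ = (1.08+0.00)/2 = 0.54 → q = 0.81×0.505×0.54 = 0.2209 m³/s
Q = Σ q = 2.105 m³/s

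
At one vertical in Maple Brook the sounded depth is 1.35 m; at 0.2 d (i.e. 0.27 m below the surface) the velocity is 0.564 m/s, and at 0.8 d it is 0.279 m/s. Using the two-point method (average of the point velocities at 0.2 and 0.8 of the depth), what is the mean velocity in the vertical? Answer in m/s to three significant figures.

0.422 m/s

v̄ = (0.564 + 0.279) / 2 = 0.4215 m/s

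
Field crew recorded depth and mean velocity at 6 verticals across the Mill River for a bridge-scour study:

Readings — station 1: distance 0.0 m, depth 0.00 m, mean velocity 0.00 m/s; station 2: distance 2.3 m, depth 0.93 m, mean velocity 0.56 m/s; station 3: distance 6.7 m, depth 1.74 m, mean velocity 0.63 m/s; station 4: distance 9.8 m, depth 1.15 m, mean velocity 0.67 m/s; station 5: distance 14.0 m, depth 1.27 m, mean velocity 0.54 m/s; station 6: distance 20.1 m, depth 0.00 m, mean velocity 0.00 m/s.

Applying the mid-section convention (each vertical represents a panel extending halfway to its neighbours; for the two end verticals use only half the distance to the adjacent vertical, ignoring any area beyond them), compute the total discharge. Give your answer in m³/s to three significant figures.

12.2 m³/s

w_2 = (6.7 − 0.0)/2 = 3.35 m; q_2 = 0.56 × 0.93 × 3.35 = 1.745 m³/s
w_3 = (9.8 − 2.3)/2 = 3.75 m; q_3 = 0.63 × 1.74 × 3.75 = 4.111 m³/s
w_4 = (14.0 − 6.7)/2 = 3.65 m; q_4 = 0.67 × 1.15 × 3.65 = 2.812 m³/s
w_5 = (20.1 − 9.8)/2 = 5.15 m; q_5 = 0.54 × 1.27 × 5.15 = 3.532 m³/s
Stations 1, 6 contribute zero (depth or velocity is 0).
Q = Σ qᵢ = 12.20 m³/s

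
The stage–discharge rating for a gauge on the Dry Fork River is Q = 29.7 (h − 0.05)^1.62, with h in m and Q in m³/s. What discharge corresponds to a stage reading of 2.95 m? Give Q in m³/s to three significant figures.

Q = 29.7 × (2.95 − 0.05)^1.62 = 29.7 × 2.9^1.62 = 166.7 m³/s

167 m³/s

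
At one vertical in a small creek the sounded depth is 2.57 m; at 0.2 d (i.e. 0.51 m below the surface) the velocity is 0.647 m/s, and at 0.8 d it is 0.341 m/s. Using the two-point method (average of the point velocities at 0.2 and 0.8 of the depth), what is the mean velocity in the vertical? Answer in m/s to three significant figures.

v̄ = (0.647 + 0.341) / 2 = 0.4940 m/s

0.494 m/s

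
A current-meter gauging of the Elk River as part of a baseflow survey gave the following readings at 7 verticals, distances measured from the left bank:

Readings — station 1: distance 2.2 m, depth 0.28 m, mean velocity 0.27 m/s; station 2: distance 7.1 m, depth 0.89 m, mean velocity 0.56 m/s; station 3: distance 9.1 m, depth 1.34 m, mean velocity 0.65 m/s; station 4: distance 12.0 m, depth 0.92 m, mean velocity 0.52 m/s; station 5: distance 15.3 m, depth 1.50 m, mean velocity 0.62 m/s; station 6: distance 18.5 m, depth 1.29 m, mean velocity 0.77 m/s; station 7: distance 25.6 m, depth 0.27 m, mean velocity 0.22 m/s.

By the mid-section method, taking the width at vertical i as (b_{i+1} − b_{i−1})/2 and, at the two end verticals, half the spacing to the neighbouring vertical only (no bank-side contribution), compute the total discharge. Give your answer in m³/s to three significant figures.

w_1 = (7.1 − 2.2)/2 = 2.45 m; q_1 = 0.27 × 0.28 × 2.45 = 0.1852 m³/s
w_2 = (9.1 − 2.2)/2 = 3.45 m; q_2 = 0.56 × 0.89 × 3.45 = 1.719 m³/s
w_3 = (12.0 − 7.1)/2 = 2.45 m; q_3 = 0.65 × 1.34 × 2.45 = 2.134 m³/s
w_4 = (15.3 − 9.1)/2 = 3.1 m; q_4 = 0.52 × 0.92 × 3.1 = 1.483 m³/s
w_5 = (18.5 − 12.0)/2 = 3.25 m; q_5 = 0.62 × 1.50 × 3.25 = 3.023 m³/s
w_6 = (25.6 − 15.3)/2 = 5.15 m; q_6 = 0.77 × 1.29 × 5.15 = 5.115 m³/s
w_7 = (25.6 − 18.5)/2 = 3.55 m; q_7 = 0.22 × 0.27 × 3.55 = 0.2109 m³/s
Q = Σ qᵢ = 13.87 m³/s

13.9 m³/s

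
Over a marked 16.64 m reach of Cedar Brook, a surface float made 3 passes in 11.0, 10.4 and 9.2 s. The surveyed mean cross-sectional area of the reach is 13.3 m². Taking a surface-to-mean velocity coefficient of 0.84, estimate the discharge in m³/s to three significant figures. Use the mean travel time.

t̄ = (11.0 + 10.4 + 9.2) / 3 = 10.2 s
v_surface = L / t̄ = 16.64 / 10.2 = 1.631 m/s
v_mean = 0.84 × 1.631 = 1.370 m/s
Q = A × v_mean = 13.3 × 1.370 = 18.23 m³/s

18.2 m³/s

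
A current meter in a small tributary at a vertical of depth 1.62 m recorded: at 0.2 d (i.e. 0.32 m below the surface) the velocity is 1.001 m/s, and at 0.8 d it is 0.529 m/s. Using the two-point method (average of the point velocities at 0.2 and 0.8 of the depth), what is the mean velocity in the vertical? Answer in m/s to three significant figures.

0.765 m/s

v̄ = (1.001 + 0.529) / 2 = 0.7650 m/s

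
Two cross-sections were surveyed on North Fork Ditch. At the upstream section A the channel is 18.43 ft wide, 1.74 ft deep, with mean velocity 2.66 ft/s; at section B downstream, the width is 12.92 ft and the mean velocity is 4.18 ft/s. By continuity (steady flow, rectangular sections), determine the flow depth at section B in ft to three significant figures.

1.58 ft

Q = A₁V₁ = (18.43×1.74) × 2.66 = 85.30 ft³/s
d₂ = Q/(b₂ V₂) = 85.30/(12.92×4.18) = 1.579 ft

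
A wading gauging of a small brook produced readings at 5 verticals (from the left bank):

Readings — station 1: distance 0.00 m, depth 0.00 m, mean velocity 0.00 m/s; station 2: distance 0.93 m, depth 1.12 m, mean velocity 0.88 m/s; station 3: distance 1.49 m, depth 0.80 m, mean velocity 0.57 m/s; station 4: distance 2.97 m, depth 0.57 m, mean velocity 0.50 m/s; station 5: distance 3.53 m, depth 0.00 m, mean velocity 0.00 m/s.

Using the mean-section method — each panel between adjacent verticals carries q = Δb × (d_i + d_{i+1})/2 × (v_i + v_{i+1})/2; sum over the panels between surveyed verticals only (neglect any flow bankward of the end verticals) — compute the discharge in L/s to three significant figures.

1200 L/s

Panel 1-2: Δb = 0.93 m, d̄ = (0.00+1.12)/2 = 0.56, v̄ = (0.00+0.88)/2 = 0.44 → q = 0.93×0.56×0.44 = 0.2292 m³/s
Panel 2-3: Δb = 0.56 m, d̄ = (1.12+0.80)/2 = 0.96, v̄ = (0.88+0.57)/2 = 0.725 → q = 0.56×0.96×0.725 = 0.3898 m³/s
Panel 3-4: Δb = 1.48 m, d̄ = (0.80+0.57)/2 = 0.685, v̄ = (0.57+0.50)/2 = 0.535 → q = 1.48×0.685×0.535 = 0.5424 m³/s
Panel 4-5: Δb = 0.56 m, d̄ = (0.57+0.00)/2 = 0.285, v̄ = (0.50+0.00)/2 = 0.25 → q = 0.56×0.285×0.25 = 0.03990 m³/s
Q = Σ q = 1.201 m³/s
= 1.201 × 1000 = 1201 L/s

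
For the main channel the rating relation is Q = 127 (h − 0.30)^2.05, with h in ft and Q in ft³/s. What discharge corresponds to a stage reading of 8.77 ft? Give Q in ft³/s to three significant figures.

Q = 127 × (8.77 − 0.30)^2.05 = 127 × 8.47^2.05 = 10140 ft³/s

10100 ft³/s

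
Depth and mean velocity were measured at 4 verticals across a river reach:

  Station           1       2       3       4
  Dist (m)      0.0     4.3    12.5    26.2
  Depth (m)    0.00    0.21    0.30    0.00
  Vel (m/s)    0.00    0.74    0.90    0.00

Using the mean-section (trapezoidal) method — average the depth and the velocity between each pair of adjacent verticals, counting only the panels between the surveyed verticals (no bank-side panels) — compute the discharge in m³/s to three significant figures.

2.81 m³/s

Panel 1-2: Δb = 4.3 m, d̄ = (0.00+0.21)/2 = 0.105, v̄ = (0.00+0.74)/2 = 0.37 → q = 4.3×0.105×0.37 = 0.1671 m³/s
Panel 2-3: Δb = 8.2 m, d̄ = (0.21+0.30)/2 = 0.255, v̄ = (0.74+0.90)/2 = 0.82 → q = 8.2×0.255×0.82 = 1.715 m³/s
Panel 3-4: Δb = 13.7 m, d̄ = (0.30+0.00)/2 = 0.15, v̄ = (0.90+0.00)/2 = 0.45 → q = 13.7×0.15×0.45 = 0.9248 m³/s
Q = Σ q = 2.806 m³/s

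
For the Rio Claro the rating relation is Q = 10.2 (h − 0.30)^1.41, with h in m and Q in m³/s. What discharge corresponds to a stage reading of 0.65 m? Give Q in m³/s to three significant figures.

Q = 10.2 × (0.65 − 0.30)^1.41 = 10.2 × 0.35^1.41 = 2.321 m³/s

2.32 m³/s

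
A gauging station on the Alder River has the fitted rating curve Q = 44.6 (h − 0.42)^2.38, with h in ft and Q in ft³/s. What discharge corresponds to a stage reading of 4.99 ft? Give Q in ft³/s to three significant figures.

1660 ft³/s

Q = 44.6 × (4.99 − 0.42)^2.38 = 44.6 × 4.57^2.38 = 1659 ft³/s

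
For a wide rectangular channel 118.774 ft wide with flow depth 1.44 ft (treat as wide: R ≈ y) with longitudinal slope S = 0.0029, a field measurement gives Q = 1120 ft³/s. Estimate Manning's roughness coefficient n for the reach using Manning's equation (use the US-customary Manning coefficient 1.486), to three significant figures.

0.0156

A = b·y = 118.774 × 1.44 = 171.0 ft²
Wide channel: R ≈ y = 1.44 ft
n = (1.486/Q)·A·R^(2/3)·S^(1/2) = (1.486/1120) × 171.0 × 1.275 × 0.05385 = 0.01558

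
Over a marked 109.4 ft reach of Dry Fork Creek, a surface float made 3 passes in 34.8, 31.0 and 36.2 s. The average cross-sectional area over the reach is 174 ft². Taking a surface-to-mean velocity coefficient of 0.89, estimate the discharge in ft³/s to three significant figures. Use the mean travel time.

498 ft³/s

t̄ = (34.8 + 31.0 + 36.2) / 3 = 34 s
v_surface = L / t̄ = 109.4 / 34 = 3.218 ft/s
v_mean = 0.89 × 3.218 = 2.864 ft/s
Q = A × v_mean = 174 × 2.864 = 498.3 ft³/s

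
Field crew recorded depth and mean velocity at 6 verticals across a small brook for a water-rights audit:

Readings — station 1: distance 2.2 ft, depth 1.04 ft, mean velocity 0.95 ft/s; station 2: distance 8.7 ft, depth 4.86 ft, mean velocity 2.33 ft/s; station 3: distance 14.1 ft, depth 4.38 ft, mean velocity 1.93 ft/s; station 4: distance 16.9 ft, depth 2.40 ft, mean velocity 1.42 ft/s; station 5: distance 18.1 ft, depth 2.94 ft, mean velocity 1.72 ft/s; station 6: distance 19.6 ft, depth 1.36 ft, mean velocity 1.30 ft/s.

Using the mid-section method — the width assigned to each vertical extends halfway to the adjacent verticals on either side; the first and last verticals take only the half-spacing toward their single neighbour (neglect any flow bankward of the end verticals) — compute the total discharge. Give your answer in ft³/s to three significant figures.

120 ft³/s

w_1 = (8.7 − 2.2)/2 = 3.25 ft; q_1 = 0.95 × 1.04 × 3.25 = 3.211 ft³/s
w_2 = (14.1 − 2.2)/2 = 5.95 ft; q_2 = 2.33 × 4.86 × 5.95 = 67.38 ft³/s
w_3 = (16.9 − 8.7)/2 = 4.1 ft; q_3 = 1.93 × 4.38 × 4.1 = 34.66 ft³/s
w_4 = (18.1 − 14.1)/2 = 2 ft; q_4 = 1.42 × 2.40 × 2 = 6.816 ft³/s
w_5 = (19.6 − 16.9)/2 = 1.35 ft; q_5 = 1.72 × 2.94 × 1.35 = 6.827 ft³/s
w_6 = (19.6 − 18.1)/2 = 0.75 ft; q_6 = 1.30 × 1.36 × 0.75 = 1.326 ft³/s
Q = Σ qᵢ = 120.2 ft³/s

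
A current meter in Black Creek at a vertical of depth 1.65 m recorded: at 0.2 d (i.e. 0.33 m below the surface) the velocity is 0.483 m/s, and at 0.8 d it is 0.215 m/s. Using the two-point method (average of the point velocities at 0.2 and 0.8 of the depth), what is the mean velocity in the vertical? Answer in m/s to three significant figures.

v̄ = (0.483 + 0.215) / 2 = 0.3490 m/s

0.349 m/s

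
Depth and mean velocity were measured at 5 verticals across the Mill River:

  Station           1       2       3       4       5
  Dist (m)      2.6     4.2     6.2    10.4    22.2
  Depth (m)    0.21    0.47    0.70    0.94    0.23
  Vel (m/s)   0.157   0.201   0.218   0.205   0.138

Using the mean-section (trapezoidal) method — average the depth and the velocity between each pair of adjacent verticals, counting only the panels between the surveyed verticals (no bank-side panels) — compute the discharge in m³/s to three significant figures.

2.25 m³/s

Panel 1-2: Δb = 1.6 m, d̄ = (0.21+0.47)/2 = 0.34, v̄ = (0.157+0.201)/2 = 0.179 → q = 1.6×0.34×0.179 = 0.09738 m³/s
Panel 2-3: Δb = 2 m, d̄ = (0.47+0.70)/2 = 0.585, v̄ = (0.201+0.218)/2 = 0.2095 → q = 2×0.585×0.2095 = 0.2451 m³/s
Panel 3-4: Δb = 4.2 m, d̄ = (0.70+0.94)/2 = 0.82, v̄ = (0.218+0.205)/2 = 0.2115 → q = 4.2×0.82×0.2115 = 0.7284 m³/s
Panel 4-5: Δb = 11.8 m, d̄ = (0.94+0.23)/2 = 0.585, v̄ = (0.205+0.138)/2 = 0.1715 → q = 11.8×0.585×0.1715 = 1.184 m³/s
Q = Σ q = 2.255 m³/s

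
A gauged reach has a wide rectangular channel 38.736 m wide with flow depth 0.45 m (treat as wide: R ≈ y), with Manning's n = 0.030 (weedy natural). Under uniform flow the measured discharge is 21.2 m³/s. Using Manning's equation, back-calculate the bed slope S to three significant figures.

0.00386

A = b·y = 38.736 × 0.45 = 17.43 m²
Wide channel: R ≈ y = 0.45 m
S = (Q·n / (1·A·R^(2/3)))² = (21.2×0.030 / (1×17.43×0.5872))² = 0.003860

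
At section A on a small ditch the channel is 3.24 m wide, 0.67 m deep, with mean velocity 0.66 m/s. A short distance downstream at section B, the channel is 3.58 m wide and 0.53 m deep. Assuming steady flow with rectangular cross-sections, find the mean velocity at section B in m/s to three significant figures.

0.755 m/s

Q = A₁V₁ = (3.24×0.67) × 0.66 = 1.433 m³/s
A₂ = 3.58 × 0.53 = 1.897 m²
V₂ = Q/A₂ = 1.433/1.897 = 0.7551 m/s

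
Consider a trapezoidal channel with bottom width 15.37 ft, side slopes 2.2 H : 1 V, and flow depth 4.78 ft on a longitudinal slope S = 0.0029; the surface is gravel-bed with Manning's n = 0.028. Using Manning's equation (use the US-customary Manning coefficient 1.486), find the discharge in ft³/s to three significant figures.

771 ft³/s

A = (b + z·y)·y = (15.37 + 2.2×4.78)×4.78 = 123.7 ft²
P = b + 2y√(1+z²) = 15.37 + 2×4.78×√(1+2.2²) = 38.47 ft
R = A/P = 123.7/38.47 = 3.216 ft
Q = (1.486/n)·A·R^(2/3)·S^(1/2) = (1.486/0.028) × 123.7 × 3.216^(2/3) × 0.0029^(1/2) = 770.5 ft³/s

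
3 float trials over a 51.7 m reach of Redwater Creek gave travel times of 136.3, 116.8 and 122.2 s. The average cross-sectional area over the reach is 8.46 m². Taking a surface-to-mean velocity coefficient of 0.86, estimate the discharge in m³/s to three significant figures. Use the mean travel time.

3.01 m³/s

t̄ = (136.3 + 116.8 + 122.2) / 3 = 125.1 s
v_surface = L / t̄ = 51.7 / 125.1 = 0.4133 m/s
v_mean = 0.86 × 0.4133 = 0.3554 m/s
Q = A × v_mean = 8.46 × 0.3554 = 3.007 m³/s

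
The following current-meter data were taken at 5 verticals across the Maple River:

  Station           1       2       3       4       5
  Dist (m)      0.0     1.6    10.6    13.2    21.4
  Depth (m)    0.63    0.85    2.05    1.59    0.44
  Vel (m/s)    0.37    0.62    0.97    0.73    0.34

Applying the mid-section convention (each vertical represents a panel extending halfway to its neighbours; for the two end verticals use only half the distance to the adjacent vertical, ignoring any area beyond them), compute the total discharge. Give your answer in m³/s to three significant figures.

21.4 m³/s

w_1 = (1.6 − 0.0)/2 = 0.8 m; q_1 = 0.37 × 0.63 × 0.8 = 0.1865 m³/s
w_2 = (10.6 − 0.0)/2 = 5.3 m; q_2 = 0.62 × 0.85 × 5.3 = 2.793 m³/s
w_3 = (13.2 − 1.6)/2 = 5.8 m; q_3 = 0.97 × 2.05 × 5.8 = 11.53 m³/s
w_4 = (21.4 − 10.6)/2 = 5.4 m; q_4 = 0.73 × 1.59 × 5.4 = 6.268 m³/s
w_5 = (21.4 − 13.2)/2 = 4.1 m; q_5 = 0.34 × 0.44 × 4.1 = 0.6134 m³/s
Q = Σ qᵢ = 21.39 m³/s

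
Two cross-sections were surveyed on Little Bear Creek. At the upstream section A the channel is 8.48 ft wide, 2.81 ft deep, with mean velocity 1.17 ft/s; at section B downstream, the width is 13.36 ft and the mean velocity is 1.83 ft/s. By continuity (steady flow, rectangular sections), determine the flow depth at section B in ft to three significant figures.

1.14 ft

Q = A₁V₁ = (8.48×2.81) × 1.17 = 27.88 ft³/s
d₂ = Q/(b₂ V₂) = 27.88/(13.36×1.83) = 1.140 ft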